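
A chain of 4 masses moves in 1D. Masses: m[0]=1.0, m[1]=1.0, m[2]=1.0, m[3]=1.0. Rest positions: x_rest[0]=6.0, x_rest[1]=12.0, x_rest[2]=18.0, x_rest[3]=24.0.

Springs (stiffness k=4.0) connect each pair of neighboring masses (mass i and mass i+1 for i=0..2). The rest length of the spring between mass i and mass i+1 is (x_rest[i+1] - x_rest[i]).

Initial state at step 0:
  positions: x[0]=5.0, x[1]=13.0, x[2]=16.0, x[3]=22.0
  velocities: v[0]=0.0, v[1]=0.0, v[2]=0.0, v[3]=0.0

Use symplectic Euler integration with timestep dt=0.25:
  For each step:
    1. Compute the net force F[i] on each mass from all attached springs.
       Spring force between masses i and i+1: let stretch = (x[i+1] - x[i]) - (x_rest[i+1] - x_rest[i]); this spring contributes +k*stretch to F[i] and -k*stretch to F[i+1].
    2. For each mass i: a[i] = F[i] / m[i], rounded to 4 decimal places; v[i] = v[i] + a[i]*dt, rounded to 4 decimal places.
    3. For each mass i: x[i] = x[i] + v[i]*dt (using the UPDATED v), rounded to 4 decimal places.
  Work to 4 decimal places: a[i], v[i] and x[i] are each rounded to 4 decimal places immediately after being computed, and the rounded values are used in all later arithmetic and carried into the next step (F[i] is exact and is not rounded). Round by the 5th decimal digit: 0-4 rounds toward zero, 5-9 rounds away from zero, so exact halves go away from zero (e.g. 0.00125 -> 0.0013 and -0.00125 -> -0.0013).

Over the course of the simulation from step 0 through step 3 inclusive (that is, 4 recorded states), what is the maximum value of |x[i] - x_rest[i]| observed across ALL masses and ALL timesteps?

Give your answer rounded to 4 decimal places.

Answer: 2.5625

Derivation:
Step 0: x=[5.0000 13.0000 16.0000 22.0000] v=[0.0000 0.0000 0.0000 0.0000]
Step 1: x=[5.5000 11.7500 16.7500 22.0000] v=[2.0000 -5.0000 3.0000 0.0000]
Step 2: x=[6.0625 10.1875 17.5625 22.1875] v=[2.2500 -6.2500 3.2500 0.7500]
Step 3: x=[6.1563 9.4375 17.6875 22.7188] v=[0.3750 -3.0000 0.5000 2.1250]
Max displacement = 2.5625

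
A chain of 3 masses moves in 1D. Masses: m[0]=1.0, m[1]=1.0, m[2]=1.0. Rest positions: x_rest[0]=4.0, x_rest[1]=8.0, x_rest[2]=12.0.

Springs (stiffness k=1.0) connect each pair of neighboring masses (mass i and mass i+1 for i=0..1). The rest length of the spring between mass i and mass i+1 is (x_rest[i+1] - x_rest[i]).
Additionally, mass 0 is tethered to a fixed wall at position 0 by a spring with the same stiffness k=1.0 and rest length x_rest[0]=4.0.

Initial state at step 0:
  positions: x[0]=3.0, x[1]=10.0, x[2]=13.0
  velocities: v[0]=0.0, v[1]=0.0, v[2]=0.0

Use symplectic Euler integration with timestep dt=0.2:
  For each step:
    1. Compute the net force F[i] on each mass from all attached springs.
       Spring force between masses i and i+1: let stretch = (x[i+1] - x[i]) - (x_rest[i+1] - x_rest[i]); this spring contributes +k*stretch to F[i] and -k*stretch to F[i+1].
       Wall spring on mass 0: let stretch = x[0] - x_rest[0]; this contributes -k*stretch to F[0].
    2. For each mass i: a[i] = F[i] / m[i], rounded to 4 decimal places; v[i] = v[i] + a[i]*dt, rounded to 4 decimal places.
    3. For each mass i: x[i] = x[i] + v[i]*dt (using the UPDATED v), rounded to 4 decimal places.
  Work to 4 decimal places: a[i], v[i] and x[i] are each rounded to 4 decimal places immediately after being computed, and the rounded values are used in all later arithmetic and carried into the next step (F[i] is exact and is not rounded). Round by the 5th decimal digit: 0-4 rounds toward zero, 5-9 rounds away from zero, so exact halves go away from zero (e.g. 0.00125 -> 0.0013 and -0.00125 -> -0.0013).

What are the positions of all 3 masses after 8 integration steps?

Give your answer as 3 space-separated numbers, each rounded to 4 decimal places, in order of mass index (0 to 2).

Answer: 5.6842 7.5024 13.2207

Derivation:
Step 0: x=[3.0000 10.0000 13.0000] v=[0.0000 0.0000 0.0000]
Step 1: x=[3.1600 9.8400 13.0400] v=[0.8000 -0.8000 0.2000]
Step 2: x=[3.4608 9.5408 13.1120] v=[1.5040 -1.4960 0.3600]
Step 3: x=[3.8664 9.1412 13.2012] v=[2.0278 -1.9978 0.4458]
Step 4: x=[4.3283 8.6930 13.2880] v=[2.3095 -2.2408 0.4338]
Step 5: x=[4.7917 8.2541 13.3510] v=[2.3168 -2.1947 0.3148]
Step 6: x=[5.2019 7.8805 13.3701] v=[2.0509 -1.8678 0.0954]
Step 7: x=[5.5111 7.6194 13.3296] v=[1.5462 -1.3056 -0.2025]
Step 8: x=[5.6842 7.5024 13.2207] v=[0.8656 -0.5852 -0.5445]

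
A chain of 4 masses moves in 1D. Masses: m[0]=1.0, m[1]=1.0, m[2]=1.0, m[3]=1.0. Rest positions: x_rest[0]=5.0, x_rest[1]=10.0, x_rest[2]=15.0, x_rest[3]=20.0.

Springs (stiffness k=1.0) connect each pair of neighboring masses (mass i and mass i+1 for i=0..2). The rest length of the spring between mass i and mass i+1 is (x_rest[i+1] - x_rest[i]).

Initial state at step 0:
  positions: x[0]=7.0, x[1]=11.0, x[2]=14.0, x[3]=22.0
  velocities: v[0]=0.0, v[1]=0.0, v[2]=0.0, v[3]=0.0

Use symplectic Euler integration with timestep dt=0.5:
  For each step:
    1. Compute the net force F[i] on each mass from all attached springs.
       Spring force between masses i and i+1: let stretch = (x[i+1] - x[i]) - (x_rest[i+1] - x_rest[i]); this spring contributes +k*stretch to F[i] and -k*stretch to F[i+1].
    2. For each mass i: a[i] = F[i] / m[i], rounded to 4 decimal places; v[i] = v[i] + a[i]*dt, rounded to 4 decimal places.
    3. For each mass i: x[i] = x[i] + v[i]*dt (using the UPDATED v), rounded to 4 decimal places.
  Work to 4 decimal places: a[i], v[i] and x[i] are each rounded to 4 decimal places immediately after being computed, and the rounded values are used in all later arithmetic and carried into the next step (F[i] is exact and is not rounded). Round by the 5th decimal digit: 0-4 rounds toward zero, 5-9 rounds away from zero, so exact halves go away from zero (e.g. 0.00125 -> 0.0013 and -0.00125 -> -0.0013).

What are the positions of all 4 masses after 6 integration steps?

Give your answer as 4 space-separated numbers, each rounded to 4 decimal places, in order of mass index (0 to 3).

Step 0: x=[7.0000 11.0000 14.0000 22.0000] v=[0.0000 0.0000 0.0000 0.0000]
Step 1: x=[6.7500 10.7500 15.2500 21.2500] v=[-0.5000 -0.5000 2.5000 -1.5000]
Step 2: x=[6.2500 10.6250 16.8750 20.2500] v=[-1.0000 -0.2500 3.2500 -2.0000]
Step 3: x=[5.5938 10.9688 17.7813 19.6563] v=[-1.3125 0.6875 1.8125 -1.1875]
Step 4: x=[5.0313 11.6720 17.4532 19.8438] v=[-1.1250 1.4063 -0.6563 0.3750]
Step 5: x=[4.8790 12.1603 16.2774 20.6837] v=[-0.3047 0.9766 -2.3516 1.6797]
Step 6: x=[5.2970 11.8576 15.1739 21.6720] v=[0.8360 -0.6055 -2.2070 1.9766]

Answer: 5.2970 11.8576 15.1739 21.6720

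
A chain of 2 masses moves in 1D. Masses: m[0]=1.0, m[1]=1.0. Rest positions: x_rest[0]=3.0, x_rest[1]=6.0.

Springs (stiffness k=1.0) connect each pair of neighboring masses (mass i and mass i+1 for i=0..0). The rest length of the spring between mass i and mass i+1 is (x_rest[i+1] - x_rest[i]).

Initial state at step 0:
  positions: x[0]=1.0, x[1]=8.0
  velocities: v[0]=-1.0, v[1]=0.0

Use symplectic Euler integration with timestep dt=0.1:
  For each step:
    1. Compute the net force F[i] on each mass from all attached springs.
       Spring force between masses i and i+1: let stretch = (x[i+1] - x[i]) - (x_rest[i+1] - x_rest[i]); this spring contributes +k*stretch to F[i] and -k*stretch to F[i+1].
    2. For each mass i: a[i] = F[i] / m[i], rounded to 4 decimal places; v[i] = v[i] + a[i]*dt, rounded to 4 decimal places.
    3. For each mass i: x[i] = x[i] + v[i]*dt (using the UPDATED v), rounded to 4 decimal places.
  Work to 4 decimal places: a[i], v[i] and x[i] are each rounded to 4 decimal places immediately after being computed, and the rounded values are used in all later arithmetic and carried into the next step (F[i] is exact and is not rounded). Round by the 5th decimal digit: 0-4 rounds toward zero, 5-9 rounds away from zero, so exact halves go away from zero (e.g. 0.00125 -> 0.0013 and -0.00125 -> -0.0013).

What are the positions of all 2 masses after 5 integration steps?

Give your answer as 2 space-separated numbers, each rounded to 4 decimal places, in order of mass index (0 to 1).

Answer: 1.0920 7.4080

Derivation:
Step 0: x=[1.0000 8.0000] v=[-1.0000 0.0000]
Step 1: x=[0.9400 7.9600] v=[-0.6000 -0.4000]
Step 2: x=[0.9202 7.8798] v=[-0.1980 -0.8020]
Step 3: x=[0.9400 7.7600] v=[0.1980 -1.1980]
Step 4: x=[0.9980 7.6020] v=[0.5800 -1.5800]
Step 5: x=[1.0920 7.4080] v=[0.9404 -1.9404]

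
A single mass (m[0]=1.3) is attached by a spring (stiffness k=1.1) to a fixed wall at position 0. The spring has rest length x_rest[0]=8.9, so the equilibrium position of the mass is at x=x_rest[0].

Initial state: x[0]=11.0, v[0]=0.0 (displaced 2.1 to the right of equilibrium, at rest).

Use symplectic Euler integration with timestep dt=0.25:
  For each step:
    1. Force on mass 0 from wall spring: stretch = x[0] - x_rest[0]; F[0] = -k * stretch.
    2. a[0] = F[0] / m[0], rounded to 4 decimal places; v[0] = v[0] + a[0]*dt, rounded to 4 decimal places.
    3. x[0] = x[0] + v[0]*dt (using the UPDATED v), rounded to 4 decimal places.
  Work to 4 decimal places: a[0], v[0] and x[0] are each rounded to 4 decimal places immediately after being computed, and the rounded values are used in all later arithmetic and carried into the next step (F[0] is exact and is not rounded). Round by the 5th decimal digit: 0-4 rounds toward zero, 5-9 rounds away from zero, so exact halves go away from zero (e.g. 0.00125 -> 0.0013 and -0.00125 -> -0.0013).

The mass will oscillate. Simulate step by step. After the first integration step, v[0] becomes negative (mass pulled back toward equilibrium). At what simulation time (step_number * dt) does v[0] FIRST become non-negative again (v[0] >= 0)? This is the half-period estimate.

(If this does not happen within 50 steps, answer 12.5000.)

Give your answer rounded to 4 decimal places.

Answer: 3.5000

Derivation:
Step 0: x=[11.0000] v=[0.0000]
Step 1: x=[10.8890] v=[-0.4442]
Step 2: x=[10.6728] v=[-0.8650]
Step 3: x=[10.3628] v=[-1.2400]
Step 4: x=[9.9754] v=[-1.5495]
Step 5: x=[9.5312] v=[-1.7770]
Step 6: x=[9.0536] v=[-1.9105]
Step 7: x=[8.5679] v=[-1.9430]
Step 8: x=[8.0997] v=[-1.8728]
Step 9: x=[7.6738] v=[-1.7035]
Step 10: x=[7.3128] v=[-1.4441]
Step 11: x=[7.0357] v=[-1.1084]
Step 12: x=[6.8572] v=[-0.7140]
Step 13: x=[6.7867] v=[-0.2819]
Step 14: x=[6.8280] v=[0.1652]
First v>=0 after going negative at step 14, time=3.5000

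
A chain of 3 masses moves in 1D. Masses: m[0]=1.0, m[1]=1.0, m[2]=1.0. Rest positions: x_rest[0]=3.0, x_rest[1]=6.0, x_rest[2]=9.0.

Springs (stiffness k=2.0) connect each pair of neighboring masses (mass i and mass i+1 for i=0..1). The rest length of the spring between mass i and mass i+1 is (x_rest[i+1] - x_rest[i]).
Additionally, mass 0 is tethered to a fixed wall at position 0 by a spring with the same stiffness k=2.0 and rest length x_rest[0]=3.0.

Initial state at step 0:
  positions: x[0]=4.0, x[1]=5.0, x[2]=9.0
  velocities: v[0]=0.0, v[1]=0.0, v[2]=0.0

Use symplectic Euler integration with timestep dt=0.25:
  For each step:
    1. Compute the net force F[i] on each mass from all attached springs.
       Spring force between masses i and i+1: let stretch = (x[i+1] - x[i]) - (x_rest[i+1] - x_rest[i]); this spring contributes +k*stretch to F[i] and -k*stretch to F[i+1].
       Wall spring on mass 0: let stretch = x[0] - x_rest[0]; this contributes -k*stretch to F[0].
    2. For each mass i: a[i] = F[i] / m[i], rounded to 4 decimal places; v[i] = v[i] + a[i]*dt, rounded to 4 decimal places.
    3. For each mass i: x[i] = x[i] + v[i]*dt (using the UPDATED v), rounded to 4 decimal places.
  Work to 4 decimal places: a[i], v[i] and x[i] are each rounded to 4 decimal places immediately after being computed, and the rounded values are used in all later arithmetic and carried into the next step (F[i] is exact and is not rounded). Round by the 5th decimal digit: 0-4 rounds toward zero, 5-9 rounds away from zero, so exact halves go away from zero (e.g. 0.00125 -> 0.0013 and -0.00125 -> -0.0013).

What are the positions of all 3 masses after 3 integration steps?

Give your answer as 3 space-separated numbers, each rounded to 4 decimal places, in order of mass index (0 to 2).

Step 0: x=[4.0000 5.0000 9.0000] v=[0.0000 0.0000 0.0000]
Step 1: x=[3.6250 5.3750 8.8750] v=[-1.5000 1.5000 -0.5000]
Step 2: x=[3.0156 5.9688 8.6875] v=[-2.4375 2.3750 -0.7500]
Step 3: x=[2.3984 6.5333 8.5352] v=[-2.4687 2.2578 -0.6094]

Answer: 2.3984 6.5333 8.5352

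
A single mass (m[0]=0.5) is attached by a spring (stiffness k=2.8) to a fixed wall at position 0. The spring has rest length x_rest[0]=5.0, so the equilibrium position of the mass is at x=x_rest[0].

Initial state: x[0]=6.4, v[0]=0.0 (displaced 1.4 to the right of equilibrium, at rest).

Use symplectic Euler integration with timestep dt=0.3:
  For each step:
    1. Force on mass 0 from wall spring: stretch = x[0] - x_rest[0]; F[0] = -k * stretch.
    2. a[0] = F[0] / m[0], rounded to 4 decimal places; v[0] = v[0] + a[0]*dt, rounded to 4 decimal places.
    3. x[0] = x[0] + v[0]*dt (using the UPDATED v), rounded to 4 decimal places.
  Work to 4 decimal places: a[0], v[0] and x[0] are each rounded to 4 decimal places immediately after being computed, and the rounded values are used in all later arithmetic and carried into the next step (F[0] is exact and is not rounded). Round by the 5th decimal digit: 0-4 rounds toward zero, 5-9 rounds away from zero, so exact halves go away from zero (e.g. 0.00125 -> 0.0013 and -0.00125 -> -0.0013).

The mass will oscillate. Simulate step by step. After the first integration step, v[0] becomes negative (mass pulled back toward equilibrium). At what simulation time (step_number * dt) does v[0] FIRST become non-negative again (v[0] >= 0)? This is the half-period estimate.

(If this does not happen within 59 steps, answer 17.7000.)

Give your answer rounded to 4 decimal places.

Answer: 1.5000

Derivation:
Step 0: x=[6.4000] v=[0.0000]
Step 1: x=[5.6944] v=[-2.3520]
Step 2: x=[4.6388] v=[-3.5186]
Step 3: x=[3.7653] v=[-2.9118]
Step 4: x=[3.5141] v=[-0.8375]
Step 5: x=[4.0117] v=[1.6588]
First v>=0 after going negative at step 5, time=1.5000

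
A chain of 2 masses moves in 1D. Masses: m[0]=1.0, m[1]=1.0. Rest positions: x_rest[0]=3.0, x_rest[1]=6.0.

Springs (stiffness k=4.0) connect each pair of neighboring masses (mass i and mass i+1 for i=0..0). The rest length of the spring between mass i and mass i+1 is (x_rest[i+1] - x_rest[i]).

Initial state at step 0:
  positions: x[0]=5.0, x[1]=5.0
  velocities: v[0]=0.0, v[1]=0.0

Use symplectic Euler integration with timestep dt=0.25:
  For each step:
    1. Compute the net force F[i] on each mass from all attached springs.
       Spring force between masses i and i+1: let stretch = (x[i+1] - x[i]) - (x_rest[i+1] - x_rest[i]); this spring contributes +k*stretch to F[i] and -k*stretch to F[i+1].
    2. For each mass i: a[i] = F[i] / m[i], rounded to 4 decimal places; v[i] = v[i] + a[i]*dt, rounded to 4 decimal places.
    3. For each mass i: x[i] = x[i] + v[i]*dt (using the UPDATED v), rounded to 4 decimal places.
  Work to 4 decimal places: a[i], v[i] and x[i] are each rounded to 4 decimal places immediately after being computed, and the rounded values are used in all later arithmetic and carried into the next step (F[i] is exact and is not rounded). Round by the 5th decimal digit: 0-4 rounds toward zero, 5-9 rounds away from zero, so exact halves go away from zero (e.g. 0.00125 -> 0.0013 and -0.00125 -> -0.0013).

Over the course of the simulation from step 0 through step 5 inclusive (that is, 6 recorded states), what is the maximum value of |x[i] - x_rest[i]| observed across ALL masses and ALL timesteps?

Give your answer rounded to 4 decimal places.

Answer: 2.0938

Derivation:
Step 0: x=[5.0000 5.0000] v=[0.0000 0.0000]
Step 1: x=[4.2500 5.7500] v=[-3.0000 3.0000]
Step 2: x=[3.1250 6.8750] v=[-4.5000 4.5000]
Step 3: x=[2.1875 7.8125] v=[-3.7500 3.7500]
Step 4: x=[1.9063 8.0938] v=[-1.1250 1.1250]
Step 5: x=[2.4219 7.5782] v=[2.0625 -2.0625]
Max displacement = 2.0938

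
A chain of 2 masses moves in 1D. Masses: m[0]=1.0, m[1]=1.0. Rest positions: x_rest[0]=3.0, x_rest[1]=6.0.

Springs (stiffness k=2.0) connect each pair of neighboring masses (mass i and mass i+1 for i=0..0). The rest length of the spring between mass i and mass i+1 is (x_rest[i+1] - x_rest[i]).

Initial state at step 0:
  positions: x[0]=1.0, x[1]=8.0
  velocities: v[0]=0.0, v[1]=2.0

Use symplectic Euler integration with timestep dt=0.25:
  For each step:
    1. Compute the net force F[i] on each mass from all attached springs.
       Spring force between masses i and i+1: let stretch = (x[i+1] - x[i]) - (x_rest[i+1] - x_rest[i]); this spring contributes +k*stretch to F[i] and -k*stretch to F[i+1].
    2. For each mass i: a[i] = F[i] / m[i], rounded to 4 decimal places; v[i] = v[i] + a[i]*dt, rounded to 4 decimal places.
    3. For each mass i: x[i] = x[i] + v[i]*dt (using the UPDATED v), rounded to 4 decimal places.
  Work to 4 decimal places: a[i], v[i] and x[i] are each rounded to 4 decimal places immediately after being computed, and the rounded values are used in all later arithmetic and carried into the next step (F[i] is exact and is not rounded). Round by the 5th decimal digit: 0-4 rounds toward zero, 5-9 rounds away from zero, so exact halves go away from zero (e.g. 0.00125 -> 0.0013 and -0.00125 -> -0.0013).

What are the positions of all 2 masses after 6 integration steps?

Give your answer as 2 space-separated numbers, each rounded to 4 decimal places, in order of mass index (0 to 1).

Answer: 6.4881 5.5120

Derivation:
Step 0: x=[1.0000 8.0000] v=[0.0000 2.0000]
Step 1: x=[1.5000 8.0000] v=[2.0000 0.0000]
Step 2: x=[2.4375 7.5625] v=[3.7500 -1.7500]
Step 3: x=[3.6406 6.8594] v=[4.8125 -2.8125]
Step 4: x=[4.8711 6.1289] v=[4.9219 -2.9219]
Step 5: x=[5.8838 5.6162] v=[4.0508 -2.0508]
Step 6: x=[6.4881 5.5120] v=[2.4170 -0.4170]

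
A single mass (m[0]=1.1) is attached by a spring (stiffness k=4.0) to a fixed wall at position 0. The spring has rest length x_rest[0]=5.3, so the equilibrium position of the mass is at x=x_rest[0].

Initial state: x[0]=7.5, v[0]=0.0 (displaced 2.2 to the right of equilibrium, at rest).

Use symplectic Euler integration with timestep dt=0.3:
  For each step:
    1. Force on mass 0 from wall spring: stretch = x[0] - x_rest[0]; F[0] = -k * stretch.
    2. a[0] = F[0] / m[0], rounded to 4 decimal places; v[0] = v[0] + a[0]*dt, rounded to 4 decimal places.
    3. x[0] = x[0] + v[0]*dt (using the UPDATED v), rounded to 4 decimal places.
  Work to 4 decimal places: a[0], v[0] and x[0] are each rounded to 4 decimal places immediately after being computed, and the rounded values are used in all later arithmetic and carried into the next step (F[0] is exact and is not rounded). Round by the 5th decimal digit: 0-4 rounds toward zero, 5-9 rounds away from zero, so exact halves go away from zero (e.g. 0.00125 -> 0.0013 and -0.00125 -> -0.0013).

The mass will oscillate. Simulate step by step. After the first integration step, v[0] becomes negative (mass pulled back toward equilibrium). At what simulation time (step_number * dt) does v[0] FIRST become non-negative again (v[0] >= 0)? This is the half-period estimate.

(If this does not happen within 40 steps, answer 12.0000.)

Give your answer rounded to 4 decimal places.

Step 0: x=[7.5000] v=[0.0000]
Step 1: x=[6.7800] v=[-2.4000]
Step 2: x=[5.5757] v=[-4.0145]
Step 3: x=[4.2811] v=[-4.3153]
Step 4: x=[3.3200] v=[-3.2038]
Step 5: x=[3.0069] v=[-1.0438]
Step 6: x=[3.4442] v=[1.4578]
First v>=0 after going negative at step 6, time=1.8000

Answer: 1.8000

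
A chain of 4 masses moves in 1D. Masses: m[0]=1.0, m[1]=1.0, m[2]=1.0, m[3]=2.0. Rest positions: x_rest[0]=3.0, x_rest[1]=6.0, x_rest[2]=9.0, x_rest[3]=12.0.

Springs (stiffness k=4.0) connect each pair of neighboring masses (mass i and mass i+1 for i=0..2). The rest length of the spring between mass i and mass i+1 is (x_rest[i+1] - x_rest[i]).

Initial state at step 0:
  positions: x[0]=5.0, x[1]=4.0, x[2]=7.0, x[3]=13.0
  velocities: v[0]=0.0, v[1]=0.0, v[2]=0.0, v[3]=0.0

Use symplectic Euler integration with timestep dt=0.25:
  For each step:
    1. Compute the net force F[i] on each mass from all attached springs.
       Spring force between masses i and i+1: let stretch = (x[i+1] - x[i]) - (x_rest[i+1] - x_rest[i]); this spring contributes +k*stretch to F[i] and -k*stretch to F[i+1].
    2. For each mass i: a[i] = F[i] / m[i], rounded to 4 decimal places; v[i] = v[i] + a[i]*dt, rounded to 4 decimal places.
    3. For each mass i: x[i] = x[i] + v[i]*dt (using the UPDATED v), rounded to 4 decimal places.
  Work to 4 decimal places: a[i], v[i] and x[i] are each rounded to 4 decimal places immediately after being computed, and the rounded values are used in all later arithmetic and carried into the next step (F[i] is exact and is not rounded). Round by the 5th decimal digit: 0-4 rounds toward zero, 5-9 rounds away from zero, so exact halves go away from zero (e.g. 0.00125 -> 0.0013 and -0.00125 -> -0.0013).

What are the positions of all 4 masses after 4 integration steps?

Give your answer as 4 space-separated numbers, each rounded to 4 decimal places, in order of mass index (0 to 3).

Answer: 0.7950 7.7823 11.3208 11.0510

Derivation:
Step 0: x=[5.0000 4.0000 7.0000 13.0000] v=[0.0000 0.0000 0.0000 0.0000]
Step 1: x=[4.0000 5.0000 7.7500 12.6250] v=[-4.0000 4.0000 3.0000 -1.5000]
Step 2: x=[2.5000 6.4375 9.0313 12.0156] v=[-6.0000 5.7500 5.1250 -2.4375]
Step 3: x=[1.2344 7.5391 10.4102 11.4082] v=[-5.0625 4.4063 5.5155 -2.4297]
Step 4: x=[0.7950 7.7823 11.3208 11.0510] v=[-1.7578 0.9727 3.6424 -1.4287]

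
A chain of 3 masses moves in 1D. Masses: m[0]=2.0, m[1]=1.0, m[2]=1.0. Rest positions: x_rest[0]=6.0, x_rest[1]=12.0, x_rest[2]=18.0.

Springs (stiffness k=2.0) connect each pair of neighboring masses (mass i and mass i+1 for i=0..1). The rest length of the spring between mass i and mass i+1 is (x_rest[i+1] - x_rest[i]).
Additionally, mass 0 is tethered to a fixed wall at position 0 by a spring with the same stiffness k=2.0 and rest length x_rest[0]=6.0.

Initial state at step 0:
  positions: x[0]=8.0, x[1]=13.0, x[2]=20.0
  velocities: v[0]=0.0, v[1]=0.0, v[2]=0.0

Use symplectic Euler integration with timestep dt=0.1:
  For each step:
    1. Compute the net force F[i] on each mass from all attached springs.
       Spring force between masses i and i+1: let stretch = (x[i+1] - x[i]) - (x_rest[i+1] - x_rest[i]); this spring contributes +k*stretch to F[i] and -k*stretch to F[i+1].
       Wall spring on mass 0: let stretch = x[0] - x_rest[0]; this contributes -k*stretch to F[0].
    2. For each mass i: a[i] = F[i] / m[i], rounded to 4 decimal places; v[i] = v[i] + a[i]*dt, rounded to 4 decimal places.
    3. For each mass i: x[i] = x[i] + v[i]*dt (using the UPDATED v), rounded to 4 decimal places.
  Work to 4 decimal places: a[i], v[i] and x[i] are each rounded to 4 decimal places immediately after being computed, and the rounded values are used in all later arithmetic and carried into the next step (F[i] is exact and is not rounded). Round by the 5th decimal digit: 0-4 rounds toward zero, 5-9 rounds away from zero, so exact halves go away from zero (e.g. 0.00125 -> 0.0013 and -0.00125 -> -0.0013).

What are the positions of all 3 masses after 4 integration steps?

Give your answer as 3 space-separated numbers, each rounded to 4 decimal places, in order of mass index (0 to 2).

Answer: 7.7147 13.3621 19.8175

Derivation:
Step 0: x=[8.0000 13.0000 20.0000] v=[0.0000 0.0000 0.0000]
Step 1: x=[7.9700 13.0400 19.9800] v=[-0.3000 0.4000 -0.2000]
Step 2: x=[7.9110 13.1174 19.9412] v=[-0.5900 0.7740 -0.3880]
Step 3: x=[7.8250 13.2272 19.8859] v=[-0.8605 1.0975 -0.5528]
Step 4: x=[7.7147 13.3621 19.8175] v=[-1.1028 1.3488 -0.6845]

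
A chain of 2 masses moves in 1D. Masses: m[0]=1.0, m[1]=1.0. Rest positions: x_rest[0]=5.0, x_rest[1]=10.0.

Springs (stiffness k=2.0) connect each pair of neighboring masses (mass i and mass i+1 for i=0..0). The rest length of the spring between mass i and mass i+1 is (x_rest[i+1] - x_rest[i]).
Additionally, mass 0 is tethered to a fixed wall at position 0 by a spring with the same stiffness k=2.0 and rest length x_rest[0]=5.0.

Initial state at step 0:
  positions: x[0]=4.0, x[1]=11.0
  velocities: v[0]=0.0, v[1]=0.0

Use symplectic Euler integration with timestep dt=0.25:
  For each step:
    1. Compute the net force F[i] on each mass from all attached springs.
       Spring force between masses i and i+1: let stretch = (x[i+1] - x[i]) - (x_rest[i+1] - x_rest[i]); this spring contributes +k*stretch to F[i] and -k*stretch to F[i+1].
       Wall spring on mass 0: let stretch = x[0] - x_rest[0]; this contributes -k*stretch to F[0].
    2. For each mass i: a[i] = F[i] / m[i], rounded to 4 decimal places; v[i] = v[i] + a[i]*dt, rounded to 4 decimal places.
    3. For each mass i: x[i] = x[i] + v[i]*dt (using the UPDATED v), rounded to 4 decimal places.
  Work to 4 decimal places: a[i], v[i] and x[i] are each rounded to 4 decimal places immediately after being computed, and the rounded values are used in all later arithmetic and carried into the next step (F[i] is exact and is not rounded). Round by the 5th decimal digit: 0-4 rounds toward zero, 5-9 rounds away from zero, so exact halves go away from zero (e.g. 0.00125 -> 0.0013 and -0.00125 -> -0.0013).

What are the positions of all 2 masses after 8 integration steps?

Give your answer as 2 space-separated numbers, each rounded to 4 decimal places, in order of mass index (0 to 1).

Answer: 4.6853 10.0846

Derivation:
Step 0: x=[4.0000 11.0000] v=[0.0000 0.0000]
Step 1: x=[4.3750 10.7500] v=[1.5000 -1.0000]
Step 2: x=[5.0000 10.3281] v=[2.5000 -1.6875]
Step 3: x=[5.6660 9.8652] v=[2.6641 -1.8516]
Step 4: x=[6.1487 9.5024] v=[1.9307 -1.4512]
Step 5: x=[6.2820 9.3454] v=[0.5332 -0.6281]
Step 6: x=[6.0130 9.4305] v=[-1.0761 0.3402]
Step 7: x=[5.4195 9.7134] v=[-2.3739 1.1315]
Step 8: x=[4.6853 10.0846] v=[-2.9367 1.4846]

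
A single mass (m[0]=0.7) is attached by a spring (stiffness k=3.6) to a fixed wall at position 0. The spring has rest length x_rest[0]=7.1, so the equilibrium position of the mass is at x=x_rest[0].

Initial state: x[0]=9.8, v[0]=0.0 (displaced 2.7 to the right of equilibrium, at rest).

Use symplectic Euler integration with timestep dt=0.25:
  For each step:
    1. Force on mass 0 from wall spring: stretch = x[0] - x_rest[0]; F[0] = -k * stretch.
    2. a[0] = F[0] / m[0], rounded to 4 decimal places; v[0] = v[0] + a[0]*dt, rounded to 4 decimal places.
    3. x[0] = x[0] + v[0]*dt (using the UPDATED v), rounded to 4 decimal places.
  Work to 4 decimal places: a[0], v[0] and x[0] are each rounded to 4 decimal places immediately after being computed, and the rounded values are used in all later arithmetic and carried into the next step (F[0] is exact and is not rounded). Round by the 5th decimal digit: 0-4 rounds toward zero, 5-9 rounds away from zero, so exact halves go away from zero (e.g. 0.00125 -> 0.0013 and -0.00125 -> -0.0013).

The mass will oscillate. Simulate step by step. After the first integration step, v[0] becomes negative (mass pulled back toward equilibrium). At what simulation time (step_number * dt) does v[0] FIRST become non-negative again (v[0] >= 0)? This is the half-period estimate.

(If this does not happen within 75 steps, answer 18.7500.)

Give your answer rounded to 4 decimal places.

Answer: 1.5000

Derivation:
Step 0: x=[9.8000] v=[0.0000]
Step 1: x=[8.9322] v=[-3.4714]
Step 2: x=[7.4754] v=[-5.8271]
Step 3: x=[5.8980] v=[-6.3098]
Step 4: x=[4.7069] v=[-4.7644]
Step 5: x=[4.2850] v=[-1.6876]
Step 6: x=[4.7679] v=[1.9317]
First v>=0 after going negative at step 6, time=1.5000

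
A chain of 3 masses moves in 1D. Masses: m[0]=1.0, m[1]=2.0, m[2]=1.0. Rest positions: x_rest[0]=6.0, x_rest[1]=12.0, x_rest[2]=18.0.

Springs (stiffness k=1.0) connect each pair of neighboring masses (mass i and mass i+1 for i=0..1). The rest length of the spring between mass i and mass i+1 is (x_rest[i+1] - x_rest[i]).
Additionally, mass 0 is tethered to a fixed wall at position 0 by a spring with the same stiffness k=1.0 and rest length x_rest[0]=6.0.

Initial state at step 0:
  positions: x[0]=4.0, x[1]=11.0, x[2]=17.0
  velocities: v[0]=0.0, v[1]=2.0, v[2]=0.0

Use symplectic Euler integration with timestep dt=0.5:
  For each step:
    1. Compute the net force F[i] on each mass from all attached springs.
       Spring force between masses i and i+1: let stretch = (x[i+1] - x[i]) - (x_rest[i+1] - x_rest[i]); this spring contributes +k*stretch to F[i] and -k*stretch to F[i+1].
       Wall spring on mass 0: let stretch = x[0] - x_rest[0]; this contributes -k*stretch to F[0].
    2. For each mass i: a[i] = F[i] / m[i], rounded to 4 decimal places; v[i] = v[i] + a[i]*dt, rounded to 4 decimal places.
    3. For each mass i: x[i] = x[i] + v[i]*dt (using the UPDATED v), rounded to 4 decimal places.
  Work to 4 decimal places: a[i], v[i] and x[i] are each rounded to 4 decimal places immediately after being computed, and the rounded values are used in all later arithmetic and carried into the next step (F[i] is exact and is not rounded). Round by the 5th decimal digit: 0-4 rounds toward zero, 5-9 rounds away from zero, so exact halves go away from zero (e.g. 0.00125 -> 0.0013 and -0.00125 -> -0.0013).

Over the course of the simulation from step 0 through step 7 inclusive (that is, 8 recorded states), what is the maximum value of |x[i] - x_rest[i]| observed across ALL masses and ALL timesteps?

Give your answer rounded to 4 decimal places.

Step 0: x=[4.0000 11.0000 17.0000] v=[0.0000 2.0000 0.0000]
Step 1: x=[4.7500 11.8750 17.0000] v=[1.5000 1.7500 0.0000]
Step 2: x=[6.0938 12.5000 17.2188] v=[2.6875 1.2500 0.4375]
Step 3: x=[7.5157 12.9141 17.7579] v=[2.8437 0.8282 1.0781]
Step 4: x=[8.4083 13.2589 18.5860] v=[1.7851 0.6896 1.6562]
Step 5: x=[8.4115 13.6633 19.5824] v=[0.0063 0.8088 1.9927]
Step 6: x=[7.6247 14.1512 20.5990] v=[-1.5736 0.9757 2.0332]
Step 7: x=[6.5634 14.6292 21.5037] v=[-2.1227 0.9560 1.8093]
Max displacement = 3.5037

Answer: 3.5037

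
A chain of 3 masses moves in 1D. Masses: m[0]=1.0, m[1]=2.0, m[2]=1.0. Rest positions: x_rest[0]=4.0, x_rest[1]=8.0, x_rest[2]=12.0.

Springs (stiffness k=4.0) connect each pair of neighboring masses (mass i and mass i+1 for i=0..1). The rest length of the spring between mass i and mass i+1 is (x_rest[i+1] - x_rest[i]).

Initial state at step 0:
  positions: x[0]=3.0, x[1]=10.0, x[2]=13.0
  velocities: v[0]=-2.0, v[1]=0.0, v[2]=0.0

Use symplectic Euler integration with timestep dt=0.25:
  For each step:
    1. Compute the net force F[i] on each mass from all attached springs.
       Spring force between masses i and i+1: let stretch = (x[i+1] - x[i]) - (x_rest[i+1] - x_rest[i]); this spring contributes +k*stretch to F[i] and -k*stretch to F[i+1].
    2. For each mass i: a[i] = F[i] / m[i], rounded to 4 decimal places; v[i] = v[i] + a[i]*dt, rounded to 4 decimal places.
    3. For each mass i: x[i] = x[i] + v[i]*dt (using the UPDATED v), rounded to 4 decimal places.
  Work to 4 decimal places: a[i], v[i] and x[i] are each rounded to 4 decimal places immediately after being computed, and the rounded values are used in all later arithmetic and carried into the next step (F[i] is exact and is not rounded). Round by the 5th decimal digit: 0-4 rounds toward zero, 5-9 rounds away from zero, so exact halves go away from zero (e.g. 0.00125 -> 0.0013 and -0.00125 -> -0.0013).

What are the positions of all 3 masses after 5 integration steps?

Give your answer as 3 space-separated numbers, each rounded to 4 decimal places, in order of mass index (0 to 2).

Step 0: x=[3.0000 10.0000 13.0000] v=[-2.0000 0.0000 0.0000]
Step 1: x=[3.2500 9.5000 13.2500] v=[1.0000 -2.0000 1.0000]
Step 2: x=[4.0625 8.6875 13.5625] v=[3.2500 -3.2500 1.2500]
Step 3: x=[5.0313 7.9063 13.6563] v=[3.8750 -3.1250 0.3750]
Step 4: x=[5.7188 7.4844 13.3126] v=[2.7500 -1.6875 -1.3750]
Step 5: x=[5.8477 7.5704 12.5118] v=[0.5156 0.3438 -3.2032]

Answer: 5.8477 7.5704 12.5118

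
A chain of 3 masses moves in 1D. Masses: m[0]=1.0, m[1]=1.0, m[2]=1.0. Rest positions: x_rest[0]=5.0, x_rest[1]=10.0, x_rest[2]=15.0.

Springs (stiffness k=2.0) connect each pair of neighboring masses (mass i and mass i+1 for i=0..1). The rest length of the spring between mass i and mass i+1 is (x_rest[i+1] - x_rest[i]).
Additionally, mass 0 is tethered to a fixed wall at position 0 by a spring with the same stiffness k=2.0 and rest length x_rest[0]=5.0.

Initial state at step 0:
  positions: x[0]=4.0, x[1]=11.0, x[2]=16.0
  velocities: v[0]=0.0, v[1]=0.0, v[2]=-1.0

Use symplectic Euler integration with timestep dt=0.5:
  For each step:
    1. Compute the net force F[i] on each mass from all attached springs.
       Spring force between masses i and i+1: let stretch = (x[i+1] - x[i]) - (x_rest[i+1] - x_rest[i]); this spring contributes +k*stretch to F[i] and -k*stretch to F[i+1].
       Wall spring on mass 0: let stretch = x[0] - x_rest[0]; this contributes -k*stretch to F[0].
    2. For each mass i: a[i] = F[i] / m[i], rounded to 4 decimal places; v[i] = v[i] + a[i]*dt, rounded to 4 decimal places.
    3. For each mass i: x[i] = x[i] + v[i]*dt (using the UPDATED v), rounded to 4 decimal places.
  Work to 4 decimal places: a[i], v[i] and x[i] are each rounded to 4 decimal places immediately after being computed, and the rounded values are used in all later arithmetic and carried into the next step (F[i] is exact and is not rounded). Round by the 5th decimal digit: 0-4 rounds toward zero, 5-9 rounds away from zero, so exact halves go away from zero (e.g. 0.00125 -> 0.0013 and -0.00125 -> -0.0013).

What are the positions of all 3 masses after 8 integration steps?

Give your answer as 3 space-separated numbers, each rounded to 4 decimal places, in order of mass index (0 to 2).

Step 0: x=[4.0000 11.0000 16.0000] v=[0.0000 0.0000 -1.0000]
Step 1: x=[5.5000 10.0000 15.5000] v=[3.0000 -2.0000 -1.0000]
Step 2: x=[6.5000 9.5000 14.7500] v=[2.0000 -1.0000 -1.5000]
Step 3: x=[5.7500 10.1250 13.8750] v=[-1.5000 1.2500 -1.7500]
Step 4: x=[4.3125 10.4375 13.6250] v=[-2.8750 0.6250 -0.5000]
Step 5: x=[3.7813 9.2813 14.2813] v=[-1.0625 -2.3125 1.3125]
Step 6: x=[4.1094 7.8751 14.9376] v=[0.6562 -2.8125 1.3125]
Step 7: x=[4.2657 8.1173 14.5626] v=[0.3125 0.4843 -0.7500]
Step 8: x=[4.2149 9.6563 13.4650] v=[-0.1016 3.0780 -2.1953]

Answer: 4.2149 9.6563 13.4650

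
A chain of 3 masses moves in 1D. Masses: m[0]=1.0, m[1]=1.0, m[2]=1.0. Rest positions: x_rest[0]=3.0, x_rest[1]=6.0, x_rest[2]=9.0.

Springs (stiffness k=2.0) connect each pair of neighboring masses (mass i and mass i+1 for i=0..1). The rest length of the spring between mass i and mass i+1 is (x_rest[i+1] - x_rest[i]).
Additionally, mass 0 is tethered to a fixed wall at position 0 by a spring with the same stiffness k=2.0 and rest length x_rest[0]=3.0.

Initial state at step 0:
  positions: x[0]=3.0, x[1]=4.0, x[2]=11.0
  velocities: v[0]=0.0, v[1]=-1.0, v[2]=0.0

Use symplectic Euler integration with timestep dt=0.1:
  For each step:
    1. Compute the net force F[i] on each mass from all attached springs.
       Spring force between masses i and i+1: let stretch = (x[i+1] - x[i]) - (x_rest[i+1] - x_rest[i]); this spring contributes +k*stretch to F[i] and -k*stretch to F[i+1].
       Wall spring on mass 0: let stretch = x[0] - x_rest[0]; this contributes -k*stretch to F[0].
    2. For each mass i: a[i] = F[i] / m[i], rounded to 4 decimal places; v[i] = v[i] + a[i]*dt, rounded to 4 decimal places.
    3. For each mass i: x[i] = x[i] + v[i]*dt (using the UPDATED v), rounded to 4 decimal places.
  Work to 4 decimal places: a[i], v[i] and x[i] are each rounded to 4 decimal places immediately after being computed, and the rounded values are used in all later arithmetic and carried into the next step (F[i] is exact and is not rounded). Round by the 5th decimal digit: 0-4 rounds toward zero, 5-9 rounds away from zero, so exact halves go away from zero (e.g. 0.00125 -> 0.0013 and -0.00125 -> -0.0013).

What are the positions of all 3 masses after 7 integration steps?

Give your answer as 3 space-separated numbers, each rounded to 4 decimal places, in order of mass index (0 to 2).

Answer: 2.2305 6.0379 9.1215

Derivation:
Step 0: x=[3.0000 4.0000 11.0000] v=[0.0000 -1.0000 0.0000]
Step 1: x=[2.9600 4.0200 10.9200] v=[-0.4000 0.2000 -0.8000]
Step 2: x=[2.8820 4.1568 10.7620] v=[-0.7800 1.3680 -1.5800]
Step 3: x=[2.7719 4.4002 10.5319] v=[-1.1014 2.4341 -2.3010]
Step 4: x=[2.6389 4.7337 10.2392] v=[-1.3301 3.3348 -2.9273]
Step 5: x=[2.4950 5.1354 9.8964] v=[-1.4389 4.0169 -3.4284]
Step 6: x=[2.3540 5.5795 9.5183] v=[-1.4098 4.4410 -3.7806]
Step 7: x=[2.2305 6.0379 9.1215] v=[-1.2355 4.5837 -3.9684]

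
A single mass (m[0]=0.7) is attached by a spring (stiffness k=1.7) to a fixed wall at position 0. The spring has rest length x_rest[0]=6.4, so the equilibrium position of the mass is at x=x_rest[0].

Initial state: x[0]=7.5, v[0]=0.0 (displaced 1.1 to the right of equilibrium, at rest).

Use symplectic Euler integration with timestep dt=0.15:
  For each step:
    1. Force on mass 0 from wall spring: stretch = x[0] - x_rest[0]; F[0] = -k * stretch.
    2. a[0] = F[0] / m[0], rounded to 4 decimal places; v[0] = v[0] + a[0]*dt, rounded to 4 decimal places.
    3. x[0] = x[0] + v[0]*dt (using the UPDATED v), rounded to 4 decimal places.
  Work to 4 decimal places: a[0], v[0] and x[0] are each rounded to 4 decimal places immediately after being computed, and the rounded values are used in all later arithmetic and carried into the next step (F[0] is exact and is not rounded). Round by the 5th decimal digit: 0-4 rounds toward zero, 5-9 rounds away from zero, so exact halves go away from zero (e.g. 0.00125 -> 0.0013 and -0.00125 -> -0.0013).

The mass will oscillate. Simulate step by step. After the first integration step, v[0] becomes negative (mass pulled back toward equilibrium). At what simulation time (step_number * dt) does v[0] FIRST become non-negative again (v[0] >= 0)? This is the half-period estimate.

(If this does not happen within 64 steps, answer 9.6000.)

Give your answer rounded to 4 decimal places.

Answer: 2.1000

Derivation:
Step 0: x=[7.5000] v=[0.0000]
Step 1: x=[7.4399] v=[-0.4007]
Step 2: x=[7.3230] v=[-0.7795]
Step 3: x=[7.1556] v=[-1.1157]
Step 4: x=[6.9470] v=[-1.3910]
Step 5: x=[6.7085] v=[-1.5903]
Step 6: x=[6.4531] v=[-1.7027]
Step 7: x=[6.1948] v=[-1.7221]
Step 8: x=[5.9477] v=[-1.6474]
Step 9: x=[5.7253] v=[-1.4826]
Step 10: x=[5.5398] v=[-1.2368]
Step 11: x=[5.4013] v=[-0.9234]
Step 12: x=[5.3174] v=[-0.5596]
Step 13: x=[5.2926] v=[-0.1652]
Step 14: x=[5.3283] v=[0.2382]
First v>=0 after going negative at step 14, time=2.1000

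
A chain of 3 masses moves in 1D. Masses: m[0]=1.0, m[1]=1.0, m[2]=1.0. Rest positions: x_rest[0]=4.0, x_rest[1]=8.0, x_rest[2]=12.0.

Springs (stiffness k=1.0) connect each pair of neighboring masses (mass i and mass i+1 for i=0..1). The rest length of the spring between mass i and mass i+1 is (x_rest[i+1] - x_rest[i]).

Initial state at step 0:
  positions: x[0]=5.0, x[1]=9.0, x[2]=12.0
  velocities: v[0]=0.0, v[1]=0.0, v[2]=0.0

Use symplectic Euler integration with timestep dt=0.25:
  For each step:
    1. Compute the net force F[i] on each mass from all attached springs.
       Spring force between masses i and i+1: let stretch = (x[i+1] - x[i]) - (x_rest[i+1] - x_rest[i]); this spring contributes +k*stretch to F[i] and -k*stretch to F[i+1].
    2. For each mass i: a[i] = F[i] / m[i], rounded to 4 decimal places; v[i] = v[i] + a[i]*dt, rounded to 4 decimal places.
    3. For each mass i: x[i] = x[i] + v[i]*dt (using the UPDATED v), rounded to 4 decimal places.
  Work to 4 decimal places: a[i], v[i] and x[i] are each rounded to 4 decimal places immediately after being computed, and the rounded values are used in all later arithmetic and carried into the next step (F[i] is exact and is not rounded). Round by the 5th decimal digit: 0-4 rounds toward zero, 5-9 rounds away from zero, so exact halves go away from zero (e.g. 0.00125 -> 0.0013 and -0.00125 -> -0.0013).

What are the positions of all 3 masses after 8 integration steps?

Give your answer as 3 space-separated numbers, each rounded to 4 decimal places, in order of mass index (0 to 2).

Answer: 4.5430 8.3790 13.0783

Derivation:
Step 0: x=[5.0000 9.0000 12.0000] v=[0.0000 0.0000 0.0000]
Step 1: x=[5.0000 8.9375 12.0625] v=[0.0000 -0.2500 0.2500]
Step 2: x=[4.9961 8.8242 12.1797] v=[-0.0156 -0.4531 0.4688]
Step 3: x=[4.9815 8.6814 12.3372] v=[-0.0586 -0.5713 0.6299]
Step 4: x=[4.9481 8.5358 12.5162] v=[-0.1336 -0.5823 0.7160]
Step 5: x=[4.8889 8.4148 12.6964] v=[-0.2367 -0.4841 0.7209]
Step 6: x=[4.8001 8.3410 12.8590] v=[-0.3552 -0.2952 0.6505]
Step 7: x=[4.6826 8.3283 12.9893] v=[-0.4700 -0.0509 0.5210]
Step 8: x=[4.5430 8.3790 13.0783] v=[-0.5586 0.2029 0.3558]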